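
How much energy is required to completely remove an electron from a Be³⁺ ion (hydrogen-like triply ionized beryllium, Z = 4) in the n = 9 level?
2.68755 eV

The ionization energy is the energy needed to remove the electron completely (n → ∞).

For a hydrogen-like ion with Z = 4, E_n = -13.6057 Z² / n² eV.

At n = 9: E_9 = -13.6057 × 4² / 9² = -2.68754568 eV
At n = ∞: E_∞ = 0 eV

Ionization energy = E_∞ - E_9 = 0 - (-2.68754568) = 2.68754568 eV
Ionization energy ≈ 2.68755 eV

This is also called the binding energy of the electron in state n = 9.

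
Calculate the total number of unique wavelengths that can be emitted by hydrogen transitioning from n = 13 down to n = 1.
78

The electron can occupy levels n = 1, 2, ..., 13 during de-excitation — that is m = 13 - 1 + 1 = 13 distinct levels.

The number of distinct spectral lines equals the number of ways to choose 2 of these m levels (each pair gives one possible emission transition):

Number of lines = m(m-1)/2 = 13×12/2 = 78

These correspond to all possible transitions between the 13 levels:
13 → 12, 13 → 11, 13 → 10, 13 → 9, 13 → 8, 13 → 7, 13 → 6, 13 → 5...

Each transition produces a photon with a unique energy (and thus wavelength). This count does not depend on Z.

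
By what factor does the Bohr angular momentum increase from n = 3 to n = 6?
2.0000

In the Bohr model, L_n = nℏ, so the ratio is purely the ratio of quantum numbers:

L_6/L_3 = 6ℏ / 3ℏ = 6/3 = 2.0000

The angular momentum scales linearly with n.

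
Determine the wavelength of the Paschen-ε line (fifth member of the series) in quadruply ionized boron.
38.17 nm

The lines of a series are numbered from the longest wavelength (smallest ΔE) outward; the fifth line is the transition from n = n_f + 5 to n_f.
The Paschen series has all transitions ending at n_f = 3.

For B⁴⁺ (Z = 5), the fifth line (ε-line) is the jump from n = 8 to n = 3:
E_8 = -13.6057 × 5² / 8² = -5.3147 eV
E_3 = -13.6057 × 5² / 3² = -37.7936 eV
ΔE = E_8 - E_3 = 32.4789 eV

λ = hc/E = 1239.84 eV·nm / 32.4789 eV
λ = 38.17 nm

This is the ε-line of the Paschen series in B⁴⁺.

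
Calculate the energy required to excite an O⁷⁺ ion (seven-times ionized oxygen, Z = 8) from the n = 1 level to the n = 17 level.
867.75 eV

The energy levels of a hydrogen-like atom are E_n = -13.6057 Z² eV / n².

Energy at n = 1: E_1 = -13.6057 × 8² / 1² = -870.76480 eV
Energy at n = 17: E_17 = -13.6057 × 8² / 17² = -3.01303 eV

The excitation energy is the difference:
ΔE = E_17 - E_1
ΔE = -3.01303 - (-870.76480)
ΔE = 867.75 eV

Since this is positive, energy must be absorbed (photon absorption).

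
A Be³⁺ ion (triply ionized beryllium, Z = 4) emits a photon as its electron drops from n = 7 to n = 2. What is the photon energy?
49.98 eV

The energy levels are E_n = -13.6057 Z² eV / n².

Energy at n = 7: E_7 = -13.6057 × 4² / 7² = -4.44268 eV
Energy at n = 2: E_2 = -13.6057 × 4² / 2² = -54.42280 eV

For emission (electron falling to lower state), the photon energy is:
E_photon = E_7 - E_2 = |-4.44268 - (-54.42280)|
E_photon = 49.98 eV

This energy is carried away by the emitted photon.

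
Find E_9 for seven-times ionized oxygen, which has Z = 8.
-10.7502 eV

For hydrogen-like ions, the energy levels scale with Z²:
E_n = -13.6057 Z² / n² eV

For O⁷⁺ (Z = 8) at n = 9:
E_9 = -13.6057 × 8² / 9²
E_9 = -13.6057 × 64 / 81
E_9 = -870.7648 / 81
E_9 = -10.7502 eV

The energy is 64 times more negative than hydrogen at the same n due to the stronger nuclear charge.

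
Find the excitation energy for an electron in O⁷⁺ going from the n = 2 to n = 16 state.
214.289775 eV

The energy levels of a hydrogen-like atom are E_n = -13.6057 Z² eV / n².

Energy at n = 2: E_2 = -13.6057 × 8² / 2² = -217.691200000 eV
Energy at n = 16: E_16 = -13.6057 × 8² / 16² = -3.401425000 eV

The excitation energy is the difference:
ΔE = E_16 - E_2
ΔE = -3.401425000 - (-217.691200000)
ΔE = 214.289775 eV

Since this is positive, energy must be absorbed (photon absorption).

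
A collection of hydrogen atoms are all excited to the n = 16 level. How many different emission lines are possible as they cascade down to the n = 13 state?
6

The electron can occupy levels n = 13, 14, ..., 16 during de-excitation — that is m = 16 - 13 + 1 = 4 distinct levels.

The number of distinct spectral lines equals the number of ways to choose 2 of these m levels (each pair gives one possible emission transition):

Number of lines = m(m-1)/2 = 4×3/2 = 6

These correspond to all possible transitions between the 4 levels:
16 → 15, 16 → 14, 16 → 13, 15 → 14, 15 → 13, 14 → 13

Each transition produces a photon with a unique energy (and thus wavelength). This count does not depend on Z.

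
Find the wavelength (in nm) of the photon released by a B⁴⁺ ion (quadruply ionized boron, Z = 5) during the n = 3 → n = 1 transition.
4.10069 nm

First, find the transition energy using E_n = -13.6057 Z² / n² eV:
E_3 = -13.6057 × 5² / 3² = -37.7936111 eV
E_1 = -13.6057 × 5² / 1² = -340.1425000 eV

Photon energy: |ΔE| = |E_1 - E_3| = 302.3488889 eV

Convert to wavelength using E = hc/λ with hc = 1239.84 eV·nm:
λ = hc/E = 1239.84 eV·nm / 302.3488889 eV
λ = 4.10069 nm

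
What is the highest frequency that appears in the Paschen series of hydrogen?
3.65538e+14 Hz

The series limit corresponds to the transition from n = ∞ to n = 3.
This is the highest energy (shortest wavelength) transition in the Paschen series.

E_∞ = 0 eV
E_3 = -13.6057 / 3² = -1.51174444 eV

Energy at series limit:
ΔE = E_∞ - E_3 = 0 - (-1.51174444) = 1.51174444 eV
E = 1.51174444 eV × (1.602177 × 10⁻¹⁹ J/eV) = 2.4220822e-19 J
f = E/h = 2.4220822e-19 J / (6.62607 × 10⁻³⁴ J·s) = 3.65538e+14 Hz

This energy equals the ionization energy from the n = 3 state of hydrogen.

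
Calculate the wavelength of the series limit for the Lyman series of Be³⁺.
5.6954 nm

The series limit corresponds to the transition from n = ∞ to n = 1.
This is the highest energy (shortest wavelength) transition in the Lyman series.

E_∞ = 0 eV
E_1 = -13.6057 × 4² / 1² = -217.691200 eV

Energy at series limit:
ΔE = E_∞ - E_1 = 0 - (-217.691200) = 217.691200 eV
λ = hc/E = 1239.84 eV·nm / 217.691200 eV = 5.6954 nm

This energy equals the ionization energy from the n = 1 state of Be³⁺.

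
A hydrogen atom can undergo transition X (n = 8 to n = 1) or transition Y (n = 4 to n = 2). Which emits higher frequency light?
8 → 1

Calculate the energy for each transition:

Transition 8 → 1:
ΔE₁ = |E_1 - E_8| = |-13.6057/1² - (-13.6057/8²)|
ΔE₁ = |-13.60570000000 - (-0.21258906250)| = 13.39311094 eV

Transition 4 → 2:
ΔE₂ = |E_2 - E_4| = |-13.6057/2² - (-13.6057/4²)|
ΔE₂ = |-3.40142500000 - (-0.85035625000)| = 2.55106875 eV

Since 13.39311094 eV > 2.55106875 eV, the transition 8 → 1 emits the more energetic photon.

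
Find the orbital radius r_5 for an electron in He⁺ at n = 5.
0.66147 nm (or 6.61472 Å)

The Bohr radius formula is:
r_n = n² a₀ / Z

where a₀ = 0.05291772 nm is the Bohr radius.

For He⁺ (Z = 2) at n = 5:
r_5 = 5² × 0.05291772 nm / 2
r_5 = 25 × 0.05291772 nm / 2
r_5 = 1.322943 nm / 2
r_5 = 0.66147 nm

The electron orbits at approximately 0.66147 nm from the nucleus.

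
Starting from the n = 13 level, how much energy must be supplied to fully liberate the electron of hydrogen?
0.08 eV

The ionization energy is the energy needed to remove the electron completely (n → ∞).

For hydrogen, E_n = -13.6057 eV / n².

At n = 13: E_13 = -13.6057 / 13² = -0.08051 eV
At n = ∞: E_∞ = 0 eV

Ionization energy = E_∞ - E_13 = 0 - (-0.08051) = 0.08051 eV
Ionization energy ≈ 0.08 eV

This is also called the binding energy of the electron in state n = 13.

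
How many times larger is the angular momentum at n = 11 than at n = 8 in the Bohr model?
1.375

In the Bohr model, L_n = nℏ, so the ratio is purely the ratio of quantum numbers:

L_11/L_8 = 11ℏ / 8ℏ = 11/8 = 1.375

The angular momentum scales linearly with n.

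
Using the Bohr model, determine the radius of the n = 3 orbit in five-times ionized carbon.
0.0794 nm (or 0.7938 Å)

The Bohr radius formula is:
r_n = n² a₀ / Z

where a₀ = 0.0529177 nm is the Bohr radius.

For C⁵⁺ (Z = 6) at n = 3:
r_3 = 3² × 0.0529177 nm / 6
r_3 = 9 × 0.0529177 nm / 6
r_3 = 0.47626 nm / 6
r_3 = 0.0794 nm

The electron orbits at approximately 0.0794 nm from the nucleus.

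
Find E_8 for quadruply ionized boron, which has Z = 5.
-5.315 eV

For hydrogen-like ions, the energy levels scale with Z²:
E_n = -13.6057 Z² / n² eV

For B⁴⁺ (Z = 5) at n = 8:
E_8 = -13.6057 × 5² / 8²
E_8 = -13.6057 × 25 / 64
E_8 = -340.1425 / 64
E_8 = -5.315 eV

The energy is 25 times more negative than hydrogen at the same n due to the stronger nuclear charge.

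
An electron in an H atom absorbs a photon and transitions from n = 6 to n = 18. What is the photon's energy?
0.336 eV

The energy levels of a hydrogen-like atom are E_n = -13.6057 eV / n².

Energy at n = 6: E_6 = -13.6057 / 6² = -0.377936 eV
Energy at n = 18: E_18 = -13.6057 / 18² = -0.041993 eV

The excitation energy is the difference:
ΔE = E_18 - E_6
ΔE = -0.041993 - (-0.377936)
ΔE = 0.336 eV

Since this is positive, energy must be absorbed (photon absorption).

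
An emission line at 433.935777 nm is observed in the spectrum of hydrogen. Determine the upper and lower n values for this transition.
n = 5 → n = 2

First, find the photon energy from the wavelength (hc = 1239.84 eV·nm):
E = hc/λ = 1239.84 eV·nm / 433.935777 nm = 2.8571970 eV

The energy levels of hydrogen satisfy E_n = -13.6057 / n² eV, so an emission n_i → n_f releases
ΔE = 13.6057 × (1/n_f² − 1/n_i²) eV.

Setting ΔE equal to the photon energy:
1/n_f² − 1/n_i² = 2.8571970 / 13.6057 = 0.21000000

Since 1/n_i² must be positive, we need 1/n_f² > 0.21000000, i.e. n_f ≤ 2. For each allowed n_f, solve n_i = (1/n_f² − 0.21000000)^(−1/2) and check whether it is a whole number:
  n_f = 1: 1/n_i² = 1.00000000 − 0.21000000 = 0.79000000 → n_i = 1.125  (not an integer) ✗
  n_f = 2: 1/n_i² = 0.25000000 − 0.21000000 = 0.04000000 → n_i = 5.000  → integer, n_i = 5 ✓

Only n_f = 2 gives an integer upper level, n_i = 5.

The transition is from n = 5 to n = 2 (emission).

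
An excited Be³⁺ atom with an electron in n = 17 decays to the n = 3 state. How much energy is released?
23.435 eV

The energy levels are E_n = -13.6057 Z² eV / n².

Energy at n = 17: E_17 = -13.6057 × 4² / 17² = -0.753257 eV
Energy at n = 3: E_3 = -13.6057 × 4² / 3² = -24.187911 eV

For emission (electron falling to lower state), the photon energy is:
E_photon = E_17 - E_3 = |-0.753257 - (-24.187911)|
E_photon = 23.435 eV

This energy is carried away by the emitted photon.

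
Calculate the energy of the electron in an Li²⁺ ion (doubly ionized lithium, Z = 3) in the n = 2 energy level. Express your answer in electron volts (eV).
-30.61 eV

The energy levels of a hydrogen-like atom are given by:
E_n = -13.6057 Z² / n² eV  (with Z = 3 for Li²⁺)

For n = 2:
E_2 = -13.6057 × 3² / 2²
E_2 = -13.6057 × 9 / 4
E_2 = -30.61 eV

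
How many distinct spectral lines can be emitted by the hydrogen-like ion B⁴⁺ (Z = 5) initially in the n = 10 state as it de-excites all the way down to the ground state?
45

The electron can occupy levels n = 1, 2, ..., 10 during de-excitation — that is m = 10 - 1 + 1 = 10 distinct levels.

The number of distinct spectral lines equals the number of ways to choose 2 of these m levels (each pair gives one possible emission transition):

Number of lines = m(m-1)/2 = 10×9/2 = 45

These correspond to all possible transitions between the 10 levels:
10 → 9, 10 → 8, 10 → 7, 10 → 6, 10 → 5, 10 → 4, 10 → 3, 10 → 2...

Each transition produces a photon with a unique energy (and thus wavelength). This count does not depend on Z.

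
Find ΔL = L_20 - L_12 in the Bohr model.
8.437e-34 J·s (or 8ℏ)

In the Bohr model, L_n = nℏ where ℏ = 1.05457e-34 J·s.

L_20 = 20ℏ = 2.10914e-33 J·s
L_12 = 12ℏ = 1.26548e-33 J·s

ΔL = L_20 - L_12 = (20 - 12)ℏ = 8ℏ
ΔL = 8 × 1.05457e-34 J·s = 8.437e-34 J·s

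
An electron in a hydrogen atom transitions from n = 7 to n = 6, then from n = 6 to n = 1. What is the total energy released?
13.3280 eV

The energy levels of hydrogen are E_n = -13.6057 / n² eV.

First transition (7 → 6):
ΔE₁ = |E_6 - E_7|
ΔE₁ = |-0.3779361111 - (-0.2776673469)| = 0.1002688 eV

Second transition (6 → 1):
ΔE₂ = |E_1 - E_6|
ΔE₂ = |-13.6057000000 - (-0.3779361111)| = 13.2277639 eV

Total energy released:
E_total = ΔE₁ + ΔE₂ = 0.1002688 + 13.2277639 = 13.3280 eV

Note: This equals the direct transition 7 → 1: 13.3280 eV ✓
Energy is conserved regardless of the path taken.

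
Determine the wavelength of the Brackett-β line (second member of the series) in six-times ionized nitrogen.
53.560073 nm

The lines of a series are numbered from the longest wavelength (smallest ΔE) outward; the second line is the transition from n = n_f + 2 to n_f.
The Brackett series has all transitions ending at n_f = 4.

For N⁶⁺ (Z = 7), the second line (β-line) is the jump from n = 6 to n = 4:
E_6 = -13.6057 × 7² / 6² = -18.51886944 eV
E_4 = -13.6057 × 7² / 4² = -41.66745625 eV
ΔE = E_6 - E_4 = 23.14858681 eV

λ = hc/E = 1239.84 eV·nm / 23.14858681 eV
λ = 53.560073 nm

This is the β-line of the Brackett series in N⁶⁺.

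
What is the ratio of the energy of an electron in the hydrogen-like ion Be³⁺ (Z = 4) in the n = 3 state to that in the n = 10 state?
11.111111

Using E_n = -13.6057 Z² / n² eV with Z = 4:

E_3 = -13.6057 × 4² / 3² = -217.6912 / 9 = -24.187911111111 eV
E_10 = -13.6057 × 4² / 10² = -217.6912 / 100 = -2.176912000000 eV

The ratio is:
E_3/E_10 = (-24.187911111111) / (-2.176912000000)
E_3/E_10 = (-217.6912/9) / (-217.6912/100)
E_3/E_10 = 100/9
E_3/E_10 = 11.111111
(Note: the Z² factors cancel in the ratio.)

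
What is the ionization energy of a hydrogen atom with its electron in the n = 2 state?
3.401 eV

The ionization energy is the energy needed to remove the electron completely (n → ∞).

For hydrogen, E_n = -13.6057 eV / n².

At n = 2: E_2 = -13.6057 / 2² = -3.401425 eV
At n = ∞: E_∞ = 0 eV

Ionization energy = E_∞ - E_2 = 0 - (-3.401425) = 3.401425 eV
Ionization energy ≈ 3.401 eV

This is also called the binding energy of the electron in state n = 2.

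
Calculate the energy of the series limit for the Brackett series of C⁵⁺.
30.6128 eV

The series limit corresponds to the transition from n = ∞ to n = 4.
This is the highest energy (shortest wavelength) transition in the Brackett series.

E_∞ = 0 eV
E_4 = -13.6057 × 6² / 4² = -30.6128 eV

Energy at series limit:
ΔE = E_∞ - E_4 = 0 - (-30.6128) = 30.6128 eV

This energy equals the ionization energy from the n = 4 state of C⁵⁺.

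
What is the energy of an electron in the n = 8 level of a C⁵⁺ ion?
-7.6532 eV

For hydrogen-like ions, the energy levels scale with Z²:
E_n = -13.6057 Z² / n² eV

For C⁵⁺ (Z = 6) at n = 8:
E_8 = -13.6057 × 6² / 8²
E_8 = -13.6057 × 36 / 64
E_8 = -489.8052 / 64
E_8 = -7.6532 eV

The energy is 36 times more negative than hydrogen at the same n due to the stronger nuclear charge.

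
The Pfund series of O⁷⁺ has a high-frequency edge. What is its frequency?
8.42e+15 Hz

The series limit corresponds to the transition from n = ∞ to n = 5.
This is the highest energy (shortest wavelength) transition in the Pfund series.

E_∞ = 0 eV
E_5 = -13.6057 × 8² / 5² = -34.8305920 eV

Energy at series limit:
ΔE = E_∞ - E_5 = 0 - (-34.8305920) = 34.8305920 eV
E = 34.8305920 eV × (1.602177 × 10⁻¹⁹ J/eV) = 5.5805e-18 J
f = E/h = 5.5805e-18 J / (6.62607 × 10⁻³⁴ J·s) = 8.42e+15 Hz

This energy equals the ionization energy from the n = 5 state of O⁷⁺.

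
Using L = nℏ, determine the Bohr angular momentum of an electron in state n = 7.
7.3820e-34 J·s (or 7ℏ)

In the Bohr model, angular momentum is quantized:
L = nℏ

where ℏ = h/(2π) = 1.054572e-34 J·s

For n = 7:
L = 7 × 1.054572e-34 J·s
L = 7.3820e-34 J·s

This can also be written as L = 7ℏ.
The angular momentum is an integer multiple of the reduced Planck constant.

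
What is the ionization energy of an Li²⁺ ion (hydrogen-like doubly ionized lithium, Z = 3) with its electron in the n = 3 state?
13.60570 eV

The ionization energy is the energy needed to remove the electron completely (n → ∞).

For a hydrogen-like ion with Z = 3, E_n = -13.6057 Z² / n² eV.

At n = 3: E_3 = -13.6057 × 3² / 3² = -13.60570000 eV
At n = ∞: E_∞ = 0 eV

Ionization energy = E_∞ - E_3 = 0 - (-13.60570000) = 13.60570000 eV
Ionization energy ≈ 13.60570 eV

This is also called the binding energy of the electron in state n = 3.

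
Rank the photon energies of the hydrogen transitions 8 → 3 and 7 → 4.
8 → 3

Calculate the energy for each transition:

Transition 8 → 3:
ΔE₁ = |E_3 - E_8| = |-13.6057/3² - (-13.6057/8²)|
ΔE₁ = |-1.51174444444 - (-0.21258906250)| = 1.29915538 eV

Transition 7 → 4:
ΔE₂ = |E_4 - E_7| = |-13.6057/4² - (-13.6057/7²)|
ΔE₂ = |-0.85035625000 - (-0.27766734694)| = 0.57268890 eV

Since 1.29915538 eV > 0.57268890 eV, the transition 8 → 3 emits the more energetic photon.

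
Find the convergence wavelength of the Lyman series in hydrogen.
91.13 nm

The series limit corresponds to the transition from n = ∞ to n = 1.
This is the highest energy (shortest wavelength) transition in the Lyman series.

E_∞ = 0 eV
E_1 = -13.6057 / 1² = -13.6057 eV

Energy at series limit:
ΔE = E_∞ - E_1 = 0 - (-13.6057) = 13.6057 eV
λ = hc/E = 1239.84 eV·nm / 13.6057 eV = 91.13 nm

This energy equals the ionization energy from the n = 1 state of hydrogen.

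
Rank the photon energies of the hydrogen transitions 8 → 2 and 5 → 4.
8 → 2

Calculate the energy for each transition:

Transition 8 → 2:
ΔE₁ = |E_2 - E_8| = |-13.6057/2² - (-13.6057/8²)|
ΔE₁ = |-3.40142500000 - (-0.21258906250)| = 3.18883594 eV

Transition 5 → 4:
ΔE₂ = |E_4 - E_5| = |-13.6057/4² - (-13.6057/5²)|
ΔE₂ = |-0.85035625000 - (-0.54422800000)| = 0.30612825 eV

Since 3.18883594 eV > 0.30612825 eV, the transition 8 → 2 emits the more energetic photon.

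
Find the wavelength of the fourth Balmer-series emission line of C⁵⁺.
11.391 nm

The lines of a series are numbered from the longest wavelength (smallest ΔE) outward; the fourth line is the transition from n = n_f + 4 to n_f.
The Balmer series has all transitions ending at n_f = 2.

For C⁵⁺ (Z = 6), the fourth line (δ-line) is the jump from n = 6 to n = 2:
E_6 = -13.6057 × 6² / 6² = -13.60570 eV
E_2 = -13.6057 × 6² / 2² = -122.45130 eV
ΔE = E_6 - E_2 = 108.84560 eV

λ = hc/E = 1239.84 eV·nm / 108.84560 eV
λ = 11.391 nm

This is the δ-line of the Balmer series in C⁵⁺.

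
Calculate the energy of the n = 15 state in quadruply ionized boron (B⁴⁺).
-1.51174 eV

For hydrogen-like ions, the energy levels scale with Z²:
E_n = -13.6057 Z² / n² eV

For B⁴⁺ (Z = 5) at n = 15:
E_15 = -13.6057 × 5² / 15²
E_15 = -13.6057 × 25 / 225
E_15 = -340.1425 / 225
E_15 = -1.51174 eV

The energy is 25 times more negative than hydrogen at the same n due to the stronger nuclear charge.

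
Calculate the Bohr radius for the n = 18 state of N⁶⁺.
2.44933 nm (or 24.49334 Å)

The Bohr radius formula is:
r_n = n² a₀ / Z

where a₀ = 0.05291772 nm is the Bohr radius.

For N⁶⁺ (Z = 7) at n = 18:
r_18 = 18² × 0.05291772 nm / 7
r_18 = 324 × 0.05291772 nm / 7
r_18 = 17.145341 nm / 7
r_18 = 2.44933 nm

The electron orbits at approximately 2.44933 nm from the nucleus.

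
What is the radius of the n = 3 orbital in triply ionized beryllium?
0.1191 nm (or 1.1907 Å)

The Bohr radius formula is:
r_n = n² a₀ / Z

where a₀ = 0.0529177 nm is the Bohr radius.

For Be³⁺ (Z = 4) at n = 3:
r_3 = 3² × 0.0529177 nm / 4
r_3 = 9 × 0.0529177 nm / 4
r_3 = 0.47626 nm / 4
r_3 = 0.1191 nm

The electron orbits at approximately 0.1191 nm from the nucleus.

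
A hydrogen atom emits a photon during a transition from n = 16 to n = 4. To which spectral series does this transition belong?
Brackett series

The spectral series in hydrogen are named based on the final (lower) energy level:
- Lyman series: n_final = 1 (ultraviolet)
- Balmer series: n_final = 2 (visible/near-UV)
- Paschen series: n_final = 3 (infrared)
- Brackett series: n_final = 4 (infrared)
- Pfund series: n_final = 5 (far infrared)

Since this transition ends at n = 4, it belongs to the Brackett series.

For reference, this 16 → 4 line has photon energy
ΔE = 13.6057 eV × (1/4² - 1/16²) = 0.7972089844 eV,
corresponding to wavelength λ = hc/ΔE = 1239.84 eV·nm / 0.7972089844 eV = 1555.2258 nm in the infrared region.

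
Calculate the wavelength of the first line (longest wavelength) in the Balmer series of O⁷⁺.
10.252 nm

The longest wavelength corresponds to the smallest energy transition in the series.
The Balmer series has all transitions ending at n_f = 2.

For O⁷⁺ (Z = 8), the first line (α-line) is the jump from n = 3 to n = 2:
E_3 = -13.6057 × 8² / 3² = -96.75164 eV
E_2 = -13.6057 × 8² / 2² = -217.69120 eV
ΔE = E_3 - E_2 = 120.93956 eV

λ = hc/E = 1239.84 eV·nm / 120.93956 eV
λ = 10.252 nm

This is the α-line of the Balmer series in O⁷⁺.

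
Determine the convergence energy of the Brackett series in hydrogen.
0.85036 eV

The series limit corresponds to the transition from n = ∞ to n = 4.
This is the highest energy (shortest wavelength) transition in the Brackett series.

E_∞ = 0 eV
E_4 = -13.6057 / 4² = -0.85036 eV

Energy at series limit:
ΔE = E_∞ - E_4 = 0 - (-0.85036) = 0.85036 eV

This energy equals the ionization energy from the n = 4 state of hydrogen.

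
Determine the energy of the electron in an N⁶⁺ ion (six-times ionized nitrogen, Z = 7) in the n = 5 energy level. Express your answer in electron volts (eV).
-26.667 eV

The energy levels of a hydrogen-like atom are given by:
E_n = -13.6057 Z² / n² eV  (with Z = 7 for N⁶⁺)

For n = 5:
E_5 = -13.6057 × 7² / 5²
E_5 = -13.6057 × 49 / 25
E_5 = -26.667 eV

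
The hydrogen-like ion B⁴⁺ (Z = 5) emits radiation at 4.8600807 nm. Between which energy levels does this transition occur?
n = 2 → n = 1

First, find the photon energy from the wavelength (hc = 1239.84 eV·nm):
E = hc/λ = 1239.84 eV·nm / 4.8600807 nm = 255.10688 eV

The energy levels of B⁴⁺ satisfy E_n = -13.6057 × 5² / n² eV, so an emission n_i → n_f releases
ΔE = 13.6057 × 5² × (1/n_f² − 1/n_i²) eV.

Setting ΔE equal to the photon energy:
1/n_f² − 1/n_i² = 255.10688 / (13.6057 × 5²) = 0.75000001

Since 1/n_i² must be positive, we need 1/n_f² > 0.75000001, i.e. n_f ≤ 1. For each allowed n_f, solve n_i = (1/n_f² − 0.75000001)^(−1/2) and check whether it is a whole number:
  n_f = 1: 1/n_i² = 1.00000000 − 0.75000001 = 0.24999999 → n_i = 2.000  → integer, n_i = 2 ✓

Only n_f = 1 gives an integer upper level, n_i = 2.

The transition is from n = 2 to n = 1 (emission).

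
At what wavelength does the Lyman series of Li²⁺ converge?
10.12517 nm

The series limit corresponds to the transition from n = ∞ to n = 1.
This is the highest energy (shortest wavelength) transition in the Lyman series.

E_∞ = 0 eV
E_1 = -13.6057 × 3² / 1² = -122.4513000 eV

Energy at series limit:
ΔE = E_∞ - E_1 = 0 - (-122.4513000) = 122.4513000 eV
λ = hc/E = 1239.84 eV·nm / 122.4513000 eV = 10.12517 nm

This energy equals the ionization energy from the n = 1 state of Li²⁺.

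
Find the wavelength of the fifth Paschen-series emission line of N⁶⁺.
19.476 nm

The lines of a series are numbered from the longest wavelength (smallest ΔE) outward; the fifth line is the transition from n = n_f + 5 to n_f.
The Paschen series has all transitions ending at n_f = 3.

For N⁶⁺ (Z = 7), the fifth line (ε-line) is the jump from n = 8 to n = 3:
E_8 = -13.6057 × 7² / 8² = -10.41686 eV
E_3 = -13.6057 × 7² / 3² = -74.07548 eV
ΔE = E_8 - E_3 = 63.65862 eV

λ = hc/E = 1239.84 eV·nm / 63.65862 eV
λ = 19.476 nm

This is the ε-line of the Paschen series in N⁶⁺.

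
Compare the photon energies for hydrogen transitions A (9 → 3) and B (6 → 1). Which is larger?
6 → 1

Calculate the energy for each transition:

Transition 9 → 3:
ΔE₁ = |E_3 - E_9| = |-13.6057/3² - (-13.6057/9²)|
ΔE₁ = |-1.511744444444 - (-0.167971604938)| = 1.343772840 eV

Transition 6 → 1:
ΔE₂ = |E_1 - E_6| = |-13.6057/1² - (-13.6057/6²)|
ΔE₂ = |-13.605700000000 - (-0.377936111111)| = 13.227763889 eV

Since 13.227763889 eV > 1.343772840 eV, the transition 6 → 1 emits the more energetic photon.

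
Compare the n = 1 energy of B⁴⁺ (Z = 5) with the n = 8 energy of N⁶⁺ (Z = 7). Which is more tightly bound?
B⁴⁺ at n = 1 (E = -340.1425 eV)

Using E_n = -13.6057 Z² / n² eV:

B⁴⁺ (Z = 5) at n = 1:
E = -13.6057 × 5² / 1² = -13.6057 × 25 / 1 = -340.1425000 eV

N⁶⁺ (Z = 7) at n = 8:
E = -13.6057 × 7² / 8² = -13.6057 × 49 / 64 = -10.4168641 eV

Since -340.1425000 eV < -10.4168641 eV,
B⁴⁺ at n = 1 is more tightly bound (requires more energy to ionize).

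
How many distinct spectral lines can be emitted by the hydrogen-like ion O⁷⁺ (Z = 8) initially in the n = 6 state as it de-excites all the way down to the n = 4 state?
3

The electron can occupy levels n = 4, 5, ..., 6 during de-excitation — that is m = 6 - 4 + 1 = 3 distinct levels.

The number of distinct spectral lines equals the number of ways to choose 2 of these m levels (each pair gives one possible emission transition):

Number of lines = m(m-1)/2 = 3×2/2 = 3

These correspond to all possible transitions between the 3 levels:
6 → 5, 6 → 4, 5 → 4

Each transition produces a photon with a unique energy (and thus wavelength). This count does not depend on Z.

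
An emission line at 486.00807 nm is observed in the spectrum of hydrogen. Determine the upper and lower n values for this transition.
n = 4 → n = 2

First, find the photon energy from the wavelength (hc = 1239.84 eV·nm):
E = hc/λ = 1239.84 eV·nm / 486.00807 nm = 2.5510688 eV

The energy levels of hydrogen satisfy E_n = -13.6057 / n² eV, so an emission n_i → n_f releases
ΔE = 13.6057 × (1/n_f² − 1/n_i²) eV.

Setting ΔE equal to the photon energy:
1/n_f² − 1/n_i² = 2.5510688 / 13.6057 = 0.18750000

Since 1/n_i² must be positive, we need 1/n_f² > 0.18750000, i.e. n_f ≤ 2. For each allowed n_f, solve n_i = (1/n_f² − 0.18750000)^(−1/2) and check whether it is a whole number:
  n_f = 1: 1/n_i² = 1.00000000 − 0.18750000 = 0.81250000 → n_i = 1.109  (not an integer) ✗
  n_f = 2: 1/n_i² = 0.25000000 − 0.18750000 = 0.06250000 → n_i = 4.000  → integer, n_i = 4 ✓

Only n_f = 2 gives an integer upper level, n_i = 4.

The transition is from n = 4 to n = 2 (emission).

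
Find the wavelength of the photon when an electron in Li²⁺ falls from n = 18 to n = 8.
807.521101 nm

First, find the transition energy using E_n = -13.6057 Z² / n² eV:
E_18 = -13.6057 × 3² / 18² = -0.3779361111 eV
E_8 = -13.6057 × 3² / 8² = -1.9133015625 eV

Photon energy: |ΔE| = |E_8 - E_18| = 1.5353654514 eV

Convert to wavelength using E = hc/λ with hc = 1239.84 eV·nm:
λ = hc/E = 1239.84 eV·nm / 1.5353654514 eV
λ = 807.521101 nm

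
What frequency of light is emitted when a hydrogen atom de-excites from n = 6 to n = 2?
7.311e+14 Hz

First, find the transition energy:
E_6 = -13.6057 / 6² = -0.377936 eV
E_2 = -13.6057 / 2² = -3.401425 eV
|ΔE| = |E_2 - E_6| = 3.023489 eV

Convert to Joules: E = 3.023489 eV × (1.602177 × 10⁻¹⁹ J/eV) = 4.84416e-19 J

Using E = hf:
f = E/h = 4.84416e-19 J / (6.62607 × 10⁻³⁴ J·s)
f = 7.311e+14 Hz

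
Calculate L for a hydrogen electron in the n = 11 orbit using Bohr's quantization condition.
1.16e-33 J·s (or 11ℏ)

In the Bohr model, angular momentum is quantized:
L = nℏ

where ℏ = h/(2π) = 1.0546e-34 J·s

For n = 11:
L = 11 × 1.0546e-34 J·s
L = 1.16e-33 J·s

This can also be written as L = 11ℏ.
The angular momentum is an integer multiple of the reduced Planck constant.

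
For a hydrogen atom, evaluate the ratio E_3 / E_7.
5.44444

Using E_n = -13.6057 Z² / n² eV with Z = 1:

E_3 = -13.6057 / 3² = -13.6057 / 9 = -1.51174444444 eV
E_7 = -13.6057 / 7² = -13.6057 / 49 = -0.27766734694 eV

The ratio is:
E_3/E_7 = (-1.51174444444) / (-0.27766734694)
E_3/E_7 = (-13.6057/9) / (-13.6057/49)
E_3/E_7 = 49/9
E_3/E_7 = 5.44444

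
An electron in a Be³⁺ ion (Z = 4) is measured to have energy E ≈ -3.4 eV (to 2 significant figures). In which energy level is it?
n = 8

The exact energy levels follow E_n = -13.6057 Z² / n² eV with Z = 4.

The measured value (-3.4 eV) is reported to only 2 significant figures, so we must test candidate n values and see which one matches to that precision.

Candidate energies:
  n = 6:  E = -13.6057 × 4² / 6² = -6.046978 eV
  n = 7:  E = -13.6057 × 4² / 7² = -4.442678 eV
  n = 8:  E = -13.6057 × 4² / 8² = -3.401425 eV  ← matches
  n = 9:  E = -13.6057 × 4² / 9² = -2.687546 eV
  n = 10:  E = -13.6057 × 4² / 10² = -2.176912 eV

Checking against the measurement of -3.4 eV (2 sig figs), only n = 8 agrees:
E_8 = -3.401425 eV, which rounds to -3.4 eV ✓

Therefore n = 8.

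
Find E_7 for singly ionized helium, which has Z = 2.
-1.110669 eV

For hydrogen-like ions, the energy levels scale with Z²:
E_n = -13.6057 Z² / n² eV

For He⁺ (Z = 2) at n = 7:
E_7 = -13.6057 × 2² / 7²
E_7 = -13.6057 × 4 / 49
E_7 = -54.4228 / 49
E_7 = -1.110669 eV

The energy is 4 times more negative than hydrogen at the same n due to the stronger nuclear charge.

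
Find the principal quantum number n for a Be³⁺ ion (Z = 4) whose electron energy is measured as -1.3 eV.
n = 13

The exact energy levels follow E_n = -13.6057 Z² / n² eV with Z = 4.

The measured value (-1.3 eV) is reported to only 2 significant figures, so we must test candidate n values and see which one matches to that precision.

Candidate energies:
  n = 11:  E = -13.6057 × 4² / 11² = -1.79910 eV
  n = 12:  E = -13.6057 × 4² / 12² = -1.51174 eV
  n = 13:  E = -13.6057 × 4² / 13² = -1.28811 eV  ← matches
  n = 14:  E = -13.6057 × 4² / 14² = -1.11067 eV
  n = 15:  E = -13.6057 × 4² / 15² = -0.96752 eV

Checking against the measurement of -1.3 eV (2 sig figs), only n = 13 agrees:
E_13 = -1.28811 eV, which rounds to -1.3 eV ✓

Therefore n = 13.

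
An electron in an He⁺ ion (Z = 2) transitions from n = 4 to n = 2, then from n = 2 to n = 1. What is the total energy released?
51.021 eV

The energy levels of He⁺ are E_n = -13.6057 × 2² / n² eV.

First transition (4 → 2):
ΔE₁ = |E_2 - E_4|
ΔE₁ = |-13.605700000 - (-3.401425000)| = 10.204275 eV

Second transition (2 → 1):
ΔE₂ = |E_1 - E_2|
ΔE₂ = |-54.422800000 - (-13.605700000)| = 40.817100 eV

Total energy released:
E_total = ΔE₁ + ΔE₂ = 10.204275 + 40.817100 = 51.021 eV

Note: This equals the direct transition 4 → 1: 51.021 eV ✓
Energy is conserved regardless of the path taken.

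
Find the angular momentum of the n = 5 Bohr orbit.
5.273e-34 J·s (or 5ℏ)

In the Bohr model, angular momentum is quantized:
L = nℏ

where ℏ = h/(2π) = 1.05457e-34 J·s

For n = 5:
L = 5 × 1.05457e-34 J·s
L = 5.273e-34 J·s

This can also be written as L = 5ℏ.
The angular momentum is an integer multiple of the reduced Planck constant.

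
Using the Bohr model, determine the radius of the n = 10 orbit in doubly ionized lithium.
1.763924 nm (or 17.639240 Å)

The Bohr radius formula is:
r_n = n² a₀ / Z

where a₀ = 0.052917721 nm is the Bohr radius.

For Li²⁺ (Z = 3) at n = 10:
r_10 = 10² × 0.052917721 nm / 3
r_10 = 100 × 0.052917721 nm / 3
r_10 = 5.2917721 nm / 3
r_10 = 1.763924 nm

The electron orbits at approximately 1.763924 nm from the nucleus.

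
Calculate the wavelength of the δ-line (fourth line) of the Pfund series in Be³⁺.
205.950 nm

The lines of a series are numbered from the longest wavelength (smallest ΔE) outward; the fourth line is the transition from n = n_f + 4 to n_f.
The Pfund series has all transitions ending at n_f = 5.

For Be³⁺ (Z = 4), the fourth line (δ-line) is the jump from n = 9 to n = 5:
E_9 = -13.6057 × 4² / 9² = -2.6875457 eV
E_5 = -13.6057 × 4² / 5² = -8.7076480 eV
ΔE = E_9 - E_5 = 6.0201023 eV

λ = hc/E = 1239.84 eV·nm / 6.0201023 eV
λ = 205.950 nm

This is the δ-line of the Pfund series in Be³⁺.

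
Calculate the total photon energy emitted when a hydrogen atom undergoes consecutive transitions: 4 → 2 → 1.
12.755344 eV

The energy levels of hydrogen are E_n = -13.6057 / n² eV.

First transition (4 → 2):
ΔE₁ = |E_2 - E_4|
ΔE₁ = |-3.401425000000 - (-0.850356250000)| = 2.551068750 eV

Second transition (2 → 1):
ΔE₂ = |E_1 - E_2|
ΔE₂ = |-13.605700000000 - (-3.401425000000)| = 10.204275000 eV

Total energy released:
E_total = ΔE₁ + ΔE₂ = 2.551068750 + 10.204275000 = 12.755344 eV

Note: This equals the direct transition 4 → 1: 12.755344 eV ✓
Energy is conserved regardless of the path taken.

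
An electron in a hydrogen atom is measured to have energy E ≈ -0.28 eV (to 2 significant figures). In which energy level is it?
n = 7

The exact energy levels follow E_n = -13.6057 eV / n².

The measured value (-0.28 eV) is reported to only 2 significant figures, so we must test candidate n values and see which one matches to that precision.

Candidate energies:
  n = 5:  E = -13.6057/5² = -0.54423 eV
  n = 6:  E = -13.6057/6² = -0.37794 eV
  n = 7:  E = -13.6057/7² = -0.27767 eV  ← matches
  n = 8:  E = -13.6057/8² = -0.21259 eV
  n = 9:  E = -13.6057/9² = -0.16797 eV

Checking against the measurement of -0.28 eV (2 sig figs), only n = 7 agrees:
E_7 = -0.27767 eV, which rounds to -0.28 eV ✓

Therefore n = 7.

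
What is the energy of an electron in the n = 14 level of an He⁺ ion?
-0.278 eV

For hydrogen-like ions, the energy levels scale with Z²:
E_n = -13.6057 Z² / n² eV

For He⁺ (Z = 2) at n = 14:
E_14 = -13.6057 × 2² / 14²
E_14 = -13.6057 × 4 / 196
E_14 = -54.4228 / 196
E_14 = -0.278 eV

The energy is 4 times more negative than hydrogen at the same n due to the stronger nuclear charge.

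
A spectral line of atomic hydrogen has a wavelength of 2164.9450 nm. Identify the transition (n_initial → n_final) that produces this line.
n = 7 → n = 4

First, find the photon energy from the wavelength (hc = 1239.84 eV·nm):
E = hc/λ = 1239.84 eV·nm / 2164.9450 nm = 0.57268891 eV

The energy levels of hydrogen satisfy E_n = -13.6057 / n² eV, so an emission n_i → n_f releases
ΔE = 13.6057 × (1/n_f² − 1/n_i²) eV.

Setting ΔE equal to the photon energy:
1/n_f² − 1/n_i² = 0.57268891 / 13.6057 = 0.042091837

Since 1/n_i² must be positive, we need 1/n_f² > 0.042091837, i.e. n_f ≤ 4. For each allowed n_f, solve n_i = (1/n_f² − 0.042091837)^(−1/2) and check whether it is a whole number:
  n_f = 1: 1/n_i² = 1.000000000 − 0.042091837 = 0.957908163 → n_i = 1.022  (not an integer) ✗
  n_f = 2: 1/n_i² = 0.250000000 − 0.042091837 = 0.207908163 → n_i = 2.193  (not an integer) ✗
  n_f = 3: 1/n_i² = 0.111111111 − 0.042091837 = 0.069019274 → n_i = 3.806  (not an integer) ✗
  n_f = 4: 1/n_i² = 0.062500000 − 0.042091837 = 0.020408163 → n_i = 7.000  → integer, n_i = 7 ✓

Only n_f = 4 gives an integer upper level, n_i = 7.

The transition is from n = 7 to n = 4 (emission).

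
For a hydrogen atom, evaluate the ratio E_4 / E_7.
3.06250

Using E_n = -13.6057 Z² / n² eV with Z = 1:

E_4 = -13.6057 / 4² = -13.6057 / 16 = -0.85035625000 eV
E_7 = -13.6057 / 7² = -13.6057 / 49 = -0.27766734694 eV

The ratio is:
E_4/E_7 = (-0.85035625000) / (-0.27766734694)
E_4/E_7 = (-13.6057/16) / (-13.6057/49)
E_4/E_7 = 49/16
E_4/E_7 = 3.06250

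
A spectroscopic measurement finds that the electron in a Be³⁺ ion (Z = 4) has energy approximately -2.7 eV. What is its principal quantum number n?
n = 9

The exact energy levels follow E_n = -13.6057 Z² / n² eV with Z = 4.

The measured value (-2.7 eV) is reported to only 2 significant figures, so we must test candidate n values and see which one matches to that precision.

Candidate energies:
  n = 7:  E = -13.6057 × 4² / 7² = -4.44268 eV
  n = 8:  E = -13.6057 × 4² / 8² = -3.40143 eV
  n = 9:  E = -13.6057 × 4² / 9² = -2.68755 eV  ← matches
  n = 10:  E = -13.6057 × 4² / 10² = -2.17691 eV
  n = 11:  E = -13.6057 × 4² / 11² = -1.79910 eV

Checking against the measurement of -2.7 eV (2 sig figs), only n = 9 agrees:
E_9 = -2.68755 eV, which rounds to -2.7 eV ✓

Therefore n = 9.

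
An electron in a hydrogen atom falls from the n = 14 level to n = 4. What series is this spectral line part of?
Brackett series

The spectral series in hydrogen are named based on the final (lower) energy level:
- Lyman series: n_final = 1 (ultraviolet)
- Balmer series: n_final = 2 (visible/near-UV)
- Paschen series: n_final = 3 (infrared)
- Brackett series: n_final = 4 (infrared)
- Pfund series: n_final = 5 (far infrared)

Since this transition ends at n = 4, it belongs to the Brackett series.

For reference, this 14 → 4 line has photon energy
ΔE = 13.6057 eV × (1/4² - 1/14²) = 0.780939413 eV,
corresponding to wavelength λ = hc/ΔE = 1239.84 eV·nm / 0.780939413 eV = 1587.626 nm in the infrared region.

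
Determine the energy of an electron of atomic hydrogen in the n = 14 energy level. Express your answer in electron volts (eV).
-0.06942 eV

The energy levels of a hydrogen-like atom are given by:
E_n = -13.6057 eV / n²

For n = 14:
E_14 = -13.6057 eV / 14²
E_14 = -13.6057 eV / 196
E_14 = -0.06942 eV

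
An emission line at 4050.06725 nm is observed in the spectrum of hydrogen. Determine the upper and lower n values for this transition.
n = 5 → n = 4

First, find the photon energy from the wavelength (hc = 1239.84 eV·nm):
E = hc/λ = 1239.84 eV·nm / 4050.06725 nm = 0.30612825 eV

The energy levels of hydrogen satisfy E_n = -13.6057 / n² eV, so an emission n_i → n_f releases
ΔE = 13.6057 × (1/n_f² − 1/n_i²) eV.

Setting ΔE equal to the photon energy:
1/n_f² − 1/n_i² = 0.30612825 / 13.6057 = 0.022500000

Since 1/n_i² must be positive, we need 1/n_f² > 0.022500000, i.e. n_f ≤ 6. For each allowed n_f, solve n_i = (1/n_f² − 0.022500000)^(−1/2) and check whether it is a whole number:
  n_f = 1: 1/n_i² = 1.000000000 − 0.022500000 = 0.977500000 → n_i = 1.011  (not an integer) ✗
  n_f = 2: 1/n_i² = 0.250000000 − 0.022500000 = 0.227500000 → n_i = 2.097  (not an integer) ✗
  n_f = 3: 1/n_i² = 0.111111111 − 0.022500000 = 0.088611111 → n_i = 3.359  (not an integer) ✗
  n_f = 4: 1/n_i² = 0.062500000 − 0.022500000 = 0.040000000 → n_i = 5.000  → integer, n_i = 5 ✓
  n_f = 5: 1/n_i² = 0.040000000 − 0.022500000 = 0.017500000 → n_i = 7.559  (not an integer) ✗
  n_f = 6: 1/n_i² = 0.027777778 − 0.022500000 = 0.005277778 → n_i = 13.765  (not an integer) ✗

Only n_f = 4 gives an integer upper level, n_i = 5.

The transition is from n = 5 to n = 4 (emission).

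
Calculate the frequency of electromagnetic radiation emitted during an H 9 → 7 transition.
2.6524e+13 Hz

First, find the transition energy:
E_9 = -13.6057 / 9² = -0.16797160 eV
E_7 = -13.6057 / 7² = -0.27766735 eV
|ΔE| = |E_7 - E_9| = 0.10969575 eV

Convert to Joules: E = 0.10969575 eV × (1.602177 × 10⁻¹⁹ J/eV) = 1.757520e-20 J

Using E = hf:
f = E/h = 1.757520e-20 J / (6.62607 × 10⁻³⁴ J·s)
f = 2.6524e+13 Hz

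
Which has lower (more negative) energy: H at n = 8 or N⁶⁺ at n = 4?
N⁶⁺ at n = 4 (E = -41.67 eV)

Using E_n = -13.6057 Z² / n² eV:

H (Z = 1) at n = 8:
E = -13.6057 × 1² / 8² = -13.6057 × 1 / 64 = -0.21259 eV

N⁶⁺ (Z = 7) at n = 4:
E = -13.6057 × 7² / 4² = -13.6057 × 49 / 16 = -41.66746 eV

Since -41.66746 eV < -0.21259 eV,
N⁶⁺ at n = 4 is more tightly bound (requires more energy to ionize).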